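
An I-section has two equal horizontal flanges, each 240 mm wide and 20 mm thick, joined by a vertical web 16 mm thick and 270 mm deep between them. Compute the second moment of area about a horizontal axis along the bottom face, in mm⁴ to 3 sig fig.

Break the section into simple shapes (no overlaps), measuring from the bottom-left corner of the bounding box.
Bottom flange: 240 × 20, A = 4 800 mm², y = 10 mm, Ī = 160 000 mm⁴.
Web: 16 × 270, A = 4 320 mm², y = 155 mm, Ī = 26 244 000 mm⁴.
Top flange: 240 × 20, A = 4 800 mm², y = 300 mm, Ī = 160 000 mm⁴.
Transfer each piece to the bottom edge using Ī + A·d² with d = y − 0:
  bottom flange: d = 10 mm → contributes +640 000 mm⁴
  web: d = 155 mm → contributes +130 032 000 mm⁴
  top flange: d = 300 mm → contributes +432 160 000 mm⁴
Total I = 562 832 000 mm⁴.

I_base ≈ 5.63 × 10⁸ mm⁴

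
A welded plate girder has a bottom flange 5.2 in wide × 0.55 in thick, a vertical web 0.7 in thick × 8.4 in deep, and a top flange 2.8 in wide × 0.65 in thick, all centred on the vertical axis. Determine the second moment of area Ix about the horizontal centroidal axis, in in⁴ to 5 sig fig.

Decompose the section into non-overlapping parts with the origin at the bottom-left of its bounding rectangle.
Bottom plate: 5.2 × 0.55, A = 2.86 in², y = 0.275 in, Ī = 0.07209583 in⁴.
Web plate: 0.7 × 8.4, A = 5.88 in², y = 4.75 in, Ī = 34.5744 in⁴.
Top plate: 2.8 × 0.65, A = 1.82 in², y = 9.275 in, Ī = 0.06407917 in⁴.
Centroid: ȳ = ΣA·y / ΣA = 4.317898 in.
Transfer each piece to the horizontal centroidal axis using Ī + A·d² with d = y − 4.317898:
  bottom plate: d = -4.042898 in → contributes +46.81886 in⁴
  web plate: d = 0.4321023 in → contributes +35.67227 in⁴
  top plate: d = 4.957102 in → contributes +44.78669 in⁴
Total I = 127.2778 in⁴.

Ix ≈ 127.28 in⁴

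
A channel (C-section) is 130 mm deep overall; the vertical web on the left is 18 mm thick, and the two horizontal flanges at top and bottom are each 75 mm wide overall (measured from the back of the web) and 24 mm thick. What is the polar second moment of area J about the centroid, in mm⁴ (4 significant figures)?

Break the section into simple shapes (no overlaps), measuring from the bottom-left corner of the bounding box.
Web: 18 × 130, A = 2 340 mm², y = 65 mm, Ī = 3 295 500 mm⁴.
Top flange (beyond web): 57 × 24, A = 1 368 mm², y = 118 mm, Ī = 65 664 mm⁴.
Bottom flange (beyond web): 57 × 24, A = 1 368 mm², y = 12 mm, Ī = 65 664 mm⁴.
By symmetry the centroid is at mid-height, ȳ = 65 mm.
Transfer each piece to the centroidal x-axis using Ī + A·d² with d = y − 65:
  web: d = 0 mm → contributes +3 295 500 mm⁴
  top flange (beyond web): d = 53 mm → contributes +3 908 376 mm⁴
  bottom flange (beyond web): d = -53 mm → contributes +3 908 376 mm⁴
Total I = 11 112 252 mm⁴.
For the y-axis: x̄ = 29.2128 mm.
Repeating about the centroidal y-axis gives I_y = 2 577 622 mm⁴.
Polar second moment: J = I_x + I_y = 13 689 874 mm⁴.

J ≈ 1.369 × 10⁷ mm⁴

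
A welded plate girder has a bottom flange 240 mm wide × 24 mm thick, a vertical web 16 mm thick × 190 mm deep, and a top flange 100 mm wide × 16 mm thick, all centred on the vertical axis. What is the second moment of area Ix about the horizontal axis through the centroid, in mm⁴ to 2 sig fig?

Decompose the section into non-overlapping parts with the origin at the bottom-left of its bounding rectangle.
Bottom plate: 240 × 24, A = 5 760 mm², y = 12 mm, Ī = 276 480 mm⁴.
Web plate: 16 × 190, A = 3 040 mm², y = 119 mm, Ī = 9 145 333 mm⁴.
Top plate: 100 × 16, A = 1 600 mm², y = 222 mm, Ī = 34 133 mm⁴.
Centroid: ȳ = ΣA·y / ΣA = 75.58 mm.
Transfer each piece to the horizontal axis through the centroid using Ī + A·d² with d = y − 75.58:
  bottom plate: d = -63.58 mm → contributes +23 564 179 mm⁴
  web plate: d = 43.42 mm → contributes +14 875 416 mm⁴
  top plate: d = 146.4 mm → contributes +34 334 077 mm⁴
Total I = 72 773 672 mm⁴.

Ix ≈ 7.3 × 10⁷ mm⁴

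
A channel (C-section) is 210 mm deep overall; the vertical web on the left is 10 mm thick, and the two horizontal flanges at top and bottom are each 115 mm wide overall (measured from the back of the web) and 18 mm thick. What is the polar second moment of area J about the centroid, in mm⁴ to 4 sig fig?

J ≈ 5.061 × 10⁷ mm⁴

Decompose the section into non-overlapping parts with the origin at the bottom-left of its bounding rectangle.
Web: 10 × 210, A = 2 100 mm², y = 105 mm, Ī = 7 717 500 mm⁴.
Top flange (beyond web): 105 × 18, A = 1 890 mm², y = 201 mm, Ī = 51 030 mm⁴.
Bottom flange (beyond web): 105 × 18, A = 1 890 mm², y = 9 mm, Ī = 51 030 mm⁴.
By symmetry the centroid is at mid-height, ȳ = 105 mm.
Transfer each piece to the centroidal x-axis using Ī + A·d² with d = y − 105:
  web: d = 0 mm → contributes +7 717 500 mm⁴
  top flange (beyond web): d = 96 mm → contributes +17 469 270 mm⁴
  bottom flange (beyond web): d = -96 mm → contributes +17 469 270 mm⁴
Total I = 42 656 040 mm⁴.
For the y-axis: x̄ = 41.9643 mm.
Repeating about the centroidal y-axis gives I_y = 7 953 813 mm⁴.
Polar second moment: J = I_x + I_y = 50 609 853 mm⁴.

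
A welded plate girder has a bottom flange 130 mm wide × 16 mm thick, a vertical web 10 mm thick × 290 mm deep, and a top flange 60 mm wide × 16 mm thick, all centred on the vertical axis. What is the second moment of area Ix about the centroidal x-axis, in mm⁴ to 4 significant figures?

Ix ≈ 8.661 × 10⁷ mm⁴

Break the section into simple shapes (no overlaps), measuring from the bottom-left corner of the bounding box.
Bottom plate: 130 × 16, A = 2 080 mm², y = 8 mm, Ī = 44373.3 mm⁴.
Web plate: 10 × 290, A = 2 900 mm², y = 161 mm, Ī = 20 324 167 mm⁴.
Top plate: 60 × 16, A = 960 mm², y = 314 mm, Ī = 20 480 mm⁴.
Centroid: ȳ = ΣA·y / ΣA = 132.152 mm.
Transfer each piece to the centroidal x-axis using Ī + A·d² with d = y − 132.152:
  bottom plate: d = -124.152 mm → contributes +32 104 659 mm⁴
  web plate: d = 28.8485 mm → contributes +22 737 648 mm⁴
  top plate: d = 181.848 mm → contributes +31 766 597 mm⁴
Total I = 86 608 904 mm⁴.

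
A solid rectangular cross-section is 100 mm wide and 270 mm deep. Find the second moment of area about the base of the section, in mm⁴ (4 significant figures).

The section: 100 × 270, A = 27 000 mm², y = 135 mm, Ī = 164 025 000 mm⁴.
Transfer it to a horizontal axis along the bottom face using Ī + A·d² with d = y − 0:
  the section: d = 135 mm → contributes +656 100 000 mm⁴
Total I = 656 100 000 mm⁴.

I_base ≈ 6.561 × 10⁸ mm⁴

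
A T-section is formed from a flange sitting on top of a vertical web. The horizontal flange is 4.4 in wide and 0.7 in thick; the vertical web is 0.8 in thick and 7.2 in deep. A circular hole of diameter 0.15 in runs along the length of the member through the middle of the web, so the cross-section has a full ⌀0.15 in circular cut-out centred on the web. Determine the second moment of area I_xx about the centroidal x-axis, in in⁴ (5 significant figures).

Decompose the section into non-overlapping parts with the origin at the bottom-left of its bounding rectangle.
Flange: 4.4 × 0.7, A = 3.08 in², y = 7.55 in, Ī = 0.1257667 in⁴.
Web: 0.8 × 7.2, A = 5.76 in², y = 3.6 in, Ī = 24.8832 in⁴.
Hole (subtracted): ⌀0.15, A = 0.01767146 in², y = 3.6 in, Ī = 0.00002485049 in⁴.
Centroid: ȳ = ΣA·y / ΣA = 4.979001 in.
Transfer each piece to the centroidal x-axis using Ī + A·d² with d = y − 4.979001:
  flange: d = 2.570999 in → contributes +20.48468 in⁴
  web: d = -1.379001 in → contributes +35.83667 in⁴
  hole: d = -1.379001 in → contributes −0.03362967 in⁴
Total I = 56.28772 in⁴.

I_xx ≈ 56.288 in⁴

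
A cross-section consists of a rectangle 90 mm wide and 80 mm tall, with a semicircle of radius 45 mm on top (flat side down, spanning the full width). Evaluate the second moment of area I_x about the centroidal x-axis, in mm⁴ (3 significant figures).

Break the section into simple shapes (no overlaps), measuring from the bottom-left corner of the bounding box.
Rectangular body: 90 × 80, A = 7 200 mm², y = 40 mm, Ī = 3 840 000 mm⁴.
Semicircular cap: semicircle r = 45, A = 3180.9 mm², y = 99.099 mm, Ī = 450 072 mm⁴.
Centroid: ȳ = ΣA·y / ΣA = 58.109 mm.
Transfer each piece to the centroidal x-axis using Ī + A·d² with d = y − 58.109:
  rectangular body: d = -18.109 mm → contributes +6 201 075 mm⁴
  semicircular cap: d = 40.99 mm → contributes +5 794 452 mm⁴
Total I = 11 995 526 mm⁴.

I_x ≈ 1.20 × 10⁷ mm⁴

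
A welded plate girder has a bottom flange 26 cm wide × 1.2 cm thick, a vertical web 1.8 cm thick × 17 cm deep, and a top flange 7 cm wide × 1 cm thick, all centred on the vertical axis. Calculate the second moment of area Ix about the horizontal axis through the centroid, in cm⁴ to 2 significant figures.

Ix ≈ 3200 cm⁴

Treat the section as a set of non-overlapping primitives; coordinates are from the bounding-box lower-left.
Bottom plate: 26 × 1.2, A = 31.2 cm², y = 0.6 cm, Ī = 3.744 cm⁴.
Web plate: 1.8 × 17, A = 30.6 cm², y = 9.7 cm, Ī = 737 cm⁴.
Top plate: 7 × 1, A = 7 cm², y = 18.7 cm, Ī = 0.5833 cm⁴.
Centroid: ȳ = ΣA·y / ΣA = 6.489 cm.
Transfer each piece to the horizontal axis through the centroid using Ī + A·d² with d = y − 6.489:
  bottom plate: d = -5.889 cm → contributes +1 086 cm⁴
  web plate: d = 3.211 cm → contributes +1 052 cm⁴
  top plate: d = 12.21 cm → contributes +1 044 cm⁴
Total I = 3 183 cm⁴.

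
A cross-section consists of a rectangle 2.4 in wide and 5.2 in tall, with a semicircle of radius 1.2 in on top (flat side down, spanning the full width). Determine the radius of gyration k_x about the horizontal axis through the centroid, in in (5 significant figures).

k_x ≈ 1.7829 in

Decompose the section into non-overlapping parts with the origin at the bottom-left of its bounding rectangle.
Rectangular body: 2.4 × 5.2, A = 12.48 in², y = 2.6 in, Ī = 28.1216 in⁴.
Semicircular cap: semicircle r = 1.2, A = 2.261947 in², y = 5.709296 in, Ī = 0.227592 in⁴.
Centroid: ȳ = ΣA·y / ΣA = 3.077078 in.
Transfer each piece to the horizontal axis through the centroid using Ī + A·d² with d = y − 3.077078:
  rectangular body: d = -0.4770782 in → contributes +30.96209 in⁴
  semicircular cap: d = 2.632218 in → contributes +15.89965 in⁴
Total I = 46.86174 in⁴.
Radius of gyration: k = √(I/A) = √(46.86174 / 14.74195) = 1.78292 in.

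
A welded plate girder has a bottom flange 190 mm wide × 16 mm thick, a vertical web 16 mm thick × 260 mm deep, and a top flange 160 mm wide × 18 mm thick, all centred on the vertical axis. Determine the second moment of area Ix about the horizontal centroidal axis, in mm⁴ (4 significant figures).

Ix ≈ 1.371 × 10⁸ mm⁴

Treat the section as a set of non-overlapping primitives; coordinates are from the bounding-box lower-left.
Bottom plate: 190 × 16, A = 3 040 mm², y = 8 mm, Ī = 64853.3 mm⁴.
Web plate: 16 × 260, A = 4 160 mm², y = 146 mm, Ī = 23 434 667 mm⁴.
Top plate: 160 × 18, A = 2 880 mm², y = 285 mm, Ī = 77 760 mm⁴.
Centroid: ȳ = ΣA·y / ΣA = 144.095 mm.
Transfer each piece to the horizontal centroidal axis using Ī + A·d² with d = y − 144.095:
  bottom plate: d = -136.095 mm → contributes +56 371 471 mm⁴
  web plate: d = 1.90476 mm → contributes +23 449 760 mm⁴
  top plate: d = 140.905 mm → contributes +57 257 718 mm⁴
Total I = 137 078 949 mm⁴.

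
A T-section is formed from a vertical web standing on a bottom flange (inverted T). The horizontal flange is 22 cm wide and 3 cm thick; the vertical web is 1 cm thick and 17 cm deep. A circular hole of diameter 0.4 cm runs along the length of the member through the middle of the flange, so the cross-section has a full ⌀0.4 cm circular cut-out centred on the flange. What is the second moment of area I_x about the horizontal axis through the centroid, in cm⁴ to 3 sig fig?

I_x ≈ 1810 cm⁴

Treat the section as a set of non-overlapping primitives; coordinates are from the bounding-box lower-left.
Flange: 22 × 3, A = 66 cm², y = 1.5 cm, Ī = 49.5 cm⁴.
Web: 1 × 17, A = 17 cm², y = 11.5 cm, Ī = 409.42 cm⁴.
Hole (subtracted): ⌀0.4, A = 0.12566 cm², y = 1.5 cm, Ī = 0.0012566 cm⁴.
Centroid: ȳ = ΣA·y / ΣA = 3.5513 cm.
Transfer each piece to the horizontal axis through the centroid using Ī + A·d² with d = y − 3.5513:
  flange: d = -2.0513 cm → contributes +327.22 cm⁴
  web: d = 7.9487 cm → contributes +1483.5 cm⁴
  hole: d = -2.0513 cm → contributes −0.53003 cm⁴
Total I = 1810.2 cm⁴.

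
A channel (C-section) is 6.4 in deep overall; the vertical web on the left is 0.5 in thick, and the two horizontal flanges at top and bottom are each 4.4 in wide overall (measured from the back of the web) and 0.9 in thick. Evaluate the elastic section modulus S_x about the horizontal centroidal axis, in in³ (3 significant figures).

S_x ≈ 20.2 in³

Treat the section as a set of non-overlapping primitives; coordinates are from the bounding-box lower-left.
Web: 0.5 × 6.4, A = 3.2 in², y = 3.2 in, Ī = 10.923 in⁴.
Top flange (beyond web): 3.9 × 0.9, A = 3.51 in², y = 5.95 in, Ī = 0.23693 in⁴.
Bottom flange (beyond web): 3.9 × 0.9, A = 3.51 in², y = 0.45 in, Ī = 0.23693 in⁴.
By symmetry the centroid is at mid-height, ȳ = 3.2 in.
Transfer each piece to the horizontal centroidal axis using Ī + A·d² with d = y − 3.2:
  web: d = 0 in → contributes +10.923 in⁴
  top flange (beyond web): d = 2.75 in → contributes +26.781 in⁴
  bottom flange (beyond web): d = -2.75 in → contributes +26.781 in⁴
Total I = 64.485 in⁴.
Extreme fibre distance c = 3.2 in; S = I/c = 20.152 in³.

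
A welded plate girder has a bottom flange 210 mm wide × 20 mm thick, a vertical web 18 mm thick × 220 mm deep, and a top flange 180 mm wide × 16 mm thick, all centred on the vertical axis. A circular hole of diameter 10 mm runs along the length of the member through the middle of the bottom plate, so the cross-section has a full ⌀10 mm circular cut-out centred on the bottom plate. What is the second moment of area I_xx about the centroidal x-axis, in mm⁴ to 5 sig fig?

I_xx ≈ 1.1344 × 10⁸ mm⁴

Break the section into simple shapes (no overlaps), measuring from the bottom-left corner of the bounding box.
Bottom plate: 210 × 20, A = 4 200 mm², y = 10 mm, Ī = 140 000 mm⁴.
Web plate: 18 × 220, A = 3 960 mm², y = 130 mm, Ī = 15 972 000 mm⁴.
Top plate: 180 × 16, A = 2 880 mm², y = 248 mm, Ī = 61 440 mm⁴.
Hole (subtracted): ⌀10, A = 78.53982 mm², y = 10 mm, Ī = 490.8739 mm⁴.
Centroid: ȳ = ΣA·y / ΣA = 115.8837 mm.
Transfer each piece to the centroidal x-axis using Ī + A·d² with d = y − 115.8837:
  bottom plate: d = -105.8837 mm → contributes +47 227 706 mm⁴
  web plate: d = 14.1163 mm → contributes +16 761 109 mm⁴
  top plate: d = 132.1163 mm → contributes +50 331 022 mm⁴
  hole: d = -105.8837 mm → contributes −881028.9 mm⁴
Total I = 113 438 807 mm⁴.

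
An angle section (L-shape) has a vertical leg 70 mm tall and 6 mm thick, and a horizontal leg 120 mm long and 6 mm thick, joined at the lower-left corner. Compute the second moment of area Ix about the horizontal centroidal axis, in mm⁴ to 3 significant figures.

Treat the section as a set of non-overlapping primitives; coordinates are from the bounding-box lower-left.
Vertical leg: 6 × 70, A = 420 mm², y = 35 mm, Ī = 171 500 mm⁴.
Horizontal leg (remainder): 114 × 6, A = 684 mm², y = 3 mm, Ī = 2 052 mm⁴.
Centroid: ȳ = ΣA·y / ΣA = 15.174 mm.
Transfer each piece to the horizontal centroidal axis using Ī + A·d² with d = y − 15.174:
  vertical leg: d = 19.826 mm → contributes +336 591 mm⁴
  horizontal leg (remainder): d = -12.174 mm → contributes +103 424 mm⁴
Total I = 440 015 mm⁴.

Ix ≈ 4.40 × 10⁵ mm⁴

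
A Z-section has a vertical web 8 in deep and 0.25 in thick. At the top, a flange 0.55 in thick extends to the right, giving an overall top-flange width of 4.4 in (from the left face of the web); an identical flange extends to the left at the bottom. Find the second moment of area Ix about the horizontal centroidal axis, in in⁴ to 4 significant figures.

Decompose the section into non-overlapping parts with the origin at the bottom-left of its bounding rectangle.
Web: 0.25 × 8, A = 2 in², y = 4 in, Ī = 10.6667 in⁴.
Top flange (beyond web): 4.15 × 0.55, A = 2.2825 in², y = 7.725 in, Ī = 0.057538 in⁴.
Bottom flange (beyond web): 4.15 × 0.55, A = 2.2825 in², y = 0.275 in, Ī = 0.057538 in⁴.
Centroid: ȳ = ΣA·y / ΣA = 4 in.
Transfer each piece to the horizontal centroidal axis using Ī + A·d² with d = y − 4:
  web: d = 0 in → contributes +10.6667 in⁴
  top flange (beyond web): d = 3.725 in → contributes +31.7287 in⁴
  bottom flange (beyond web): d = -3.725 in → contributes +31.7287 in⁴
Total I = 74.124 in⁴.

Ix ≈ 74.12 in⁴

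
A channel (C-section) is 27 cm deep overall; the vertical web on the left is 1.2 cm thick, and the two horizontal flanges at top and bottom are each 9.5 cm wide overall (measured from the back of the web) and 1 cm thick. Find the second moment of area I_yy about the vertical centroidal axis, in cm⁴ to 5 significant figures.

Split into non-overlapping primitives; take the origin at the lower-left of the bounding box.
Web: 1.2 × 27, A = 32.4 cm², x = 0.6 cm, Ī = 3.888 cm⁴.
Top flange (beyond web): 8.3 × 1, A = 8.3 cm², x = 5.35 cm, Ī = 47.64892 cm⁴.
Bottom flange (beyond web): 8.3 × 1, A = 8.3 cm², x = 5.35 cm, Ī = 47.64892 cm⁴.
Centroid: x̄ = ΣA·x / ΣA = 2.209184 cm.
Transfer each piece to the vertical centroidal axis using Ī + A·d² with d = x − 2.209184:
  web: d = -1.609184 cm → contributes +87.7869 cm⁴
  top flange (beyond web): d = 3.140816 cm → contributes +129.5262 cm⁴
  bottom flange (beyond web): d = 3.140816 cm → contributes +129.5262 cm⁴
Total I = 346.8392 cm⁴.

I_yy ≈ 346.84 cm⁴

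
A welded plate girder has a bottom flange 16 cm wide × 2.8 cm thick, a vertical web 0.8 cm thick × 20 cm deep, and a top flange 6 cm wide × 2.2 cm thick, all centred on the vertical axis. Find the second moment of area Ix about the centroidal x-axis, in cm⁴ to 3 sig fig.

Ix ≈ 6220 cm⁴

Decompose the section into non-overlapping parts with the origin at the bottom-left of its bounding rectangle.
Bottom plate: 16 × 2.8, A = 44.8 cm², y = 1.4 cm, Ī = 29.269 cm⁴.
Web plate: 0.8 × 20, A = 16 cm², y = 12.8 cm, Ī = 533.33 cm⁴.
Top plate: 6 × 2.2, A = 13.2 cm², y = 23.9 cm, Ī = 5.324 cm⁴.
Centroid: ȳ = ΣA·y / ΣA = 7.8784 cm.
Transfer each piece to the centroidal x-axis using Ī + A·d² with d = y − 7.8784:
  bottom plate: d = -6.4784 cm → contributes +1909.5 cm⁴
  web plate: d = 4.9216 cm → contributes +920.89 cm⁴
  top plate: d = 16.022 cm → contributes +3393.7 cm⁴
Total I = 6224.1 cm⁴.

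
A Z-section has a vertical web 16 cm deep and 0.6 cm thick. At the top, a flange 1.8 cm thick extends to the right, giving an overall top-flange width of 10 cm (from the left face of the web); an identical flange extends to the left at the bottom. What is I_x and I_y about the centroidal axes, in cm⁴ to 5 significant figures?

I_x ≈ 1919.8 cm⁴, I_y ≈ 1095.5 cm⁴

Break the section into simple shapes (no overlaps), measuring from the bottom-left corner of the bounding box.
Web: 0.6 × 16, A = 9.6 cm², y = 8 cm, Ī = 204.8 cm⁴.
Top flange (beyond web): 9.4 × 1.8, A = 16.92 cm², y = 15.1 cm, Ī = 4.5684 cm⁴.
Bottom flange (beyond web): 9.4 × 1.8, A = 16.92 cm², y = 0.9 cm, Ī = 4.5684 cm⁴.
Centroid: ȳ = ΣA·y / ΣA = 8 cm.
Transfer each piece to the centroidal x-axis using Ī + A·d² with d = y − 8:
  web: d = 0 cm → contributes +204.8 cm⁴
  top flange (beyond web): d = 7.1 cm → contributes +857.5056 cm⁴
  bottom flange (beyond web): d = -7.1 cm → contributes +857.5056 cm⁴
Total I = 1919.811 cm⁴.
For the y-axis: x̄ = 9.7 cm.
Repeating about the centroidal y-axis gives I_y = 1095.463 cm⁴.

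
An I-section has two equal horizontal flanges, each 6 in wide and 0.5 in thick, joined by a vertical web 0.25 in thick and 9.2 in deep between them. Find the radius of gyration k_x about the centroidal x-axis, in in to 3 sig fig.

Treat the section as a set of non-overlapping primitives; coordinates are from the bounding-box lower-left.
Bottom flange: 6 × 0.5, A = 3 in², y = 0.25 in, Ī = 0.0625 in⁴.
Web: 0.25 × 9.2, A = 2.3 in², y = 5.1 in, Ī = 16.223 in⁴.
Top flange: 6 × 0.5, A = 3 in², y = 9.95 in, Ī = 0.0625 in⁴.
By symmetry the centroid is at mid-height, ȳ = 5.1 in.
Transfer each piece to the centroidal x-axis using Ī + A·d² with d = y − 5.1:
  bottom flange: d = -4.85 in → contributes +70.63 in⁴
  web: d = 0 in → contributes +16.223 in⁴
  top flange: d = 4.85 in → contributes +70.63 in⁴
Total I = 157.48 in⁴.
Radius of gyration: k = √(I/A) = √(157.48 / 8.3) = 4.3559 in.

k_x ≈ 4.36 in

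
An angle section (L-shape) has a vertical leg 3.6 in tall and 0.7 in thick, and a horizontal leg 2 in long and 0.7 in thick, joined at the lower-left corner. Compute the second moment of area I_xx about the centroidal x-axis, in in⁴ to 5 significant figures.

Split into non-overlapping primitives; take the origin at the lower-left of the bounding box.
Vertical leg: 0.7 × 3.6, A = 2.52 in², y = 1.8 in, Ī = 2.7216 in⁴.
Horizontal leg (remainder): 1.3 × 0.7, A = 0.91 in², y = 0.35 in, Ī = 0.03715833 in⁴.
Centroid: ȳ = ΣA·y / ΣA = 1.415306 in.
Transfer each piece to the centroidal x-axis using Ī + A·d² with d = y − 1.415306:
  vertical leg: d = 0.3846939 in → contributes +3.094533 in⁴
  horizontal leg (remainder): d = -1.065306 in → contributes +1.069897 in⁴
Total I = 4.16443 in⁴.

I_xx ≈ 4.1644 in⁴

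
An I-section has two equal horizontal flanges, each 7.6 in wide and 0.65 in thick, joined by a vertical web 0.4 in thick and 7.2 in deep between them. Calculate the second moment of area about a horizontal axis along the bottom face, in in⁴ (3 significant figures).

I_base ≈ 395 in⁴

Treat the section as a set of non-overlapping primitives; coordinates are from the bounding-box lower-left.
Bottom flange: 7.6 × 0.65, A = 4.94 in², y = 0.325 in, Ī = 0.17393 in⁴.
Web: 0.4 × 7.2, A = 2.88 in², y = 4.25 in, Ī = 12.442 in⁴.
Top flange: 7.6 × 0.65, A = 4.94 in², y = 8.175 in, Ī = 0.17393 in⁴.
Transfer each piece to the bottom edge using Ī + A·d² with d = y − 0:
  bottom flange: d = 0.325 in → contributes +0.69572 in⁴
  web: d = 4.25 in → contributes +64.462 in⁴
  top flange: d = 8.175 in → contributes +330.32 in⁴
Total I = 395.47 in⁴.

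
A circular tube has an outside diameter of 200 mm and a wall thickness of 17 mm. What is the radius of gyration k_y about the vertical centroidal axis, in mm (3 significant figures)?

k_y ≈ 65.0 mm

Decompose the section into non-overlapping parts with the origin at the bottom-left of its bounding rectangle.
Outer circle: ⌀200, A = 31 416 mm², x = 100 mm, Ī = 78 539 816 mm⁴.
Bore (subtracted): ⌀166, A = 21 642 mm², x = 100 mm, Ī = 37 273 678 mm⁴.
By symmetry the centroid is at mid-width, x̄ = 100 mm.
All pieces are centred on the vertical centroidal axis, so I = ΣĪ (holes subtracted) = 41 266 138 mm⁴.
Radius of gyration: k = √(I/A) = √(41 266 138 / 9773.5) = 64.979 mm.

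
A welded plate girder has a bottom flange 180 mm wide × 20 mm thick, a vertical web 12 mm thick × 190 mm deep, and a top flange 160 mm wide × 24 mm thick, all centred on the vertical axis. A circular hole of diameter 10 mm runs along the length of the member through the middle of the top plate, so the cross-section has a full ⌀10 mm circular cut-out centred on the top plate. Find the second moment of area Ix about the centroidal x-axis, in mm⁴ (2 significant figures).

Split into non-overlapping primitives; take the origin at the lower-left of the bounding box.
Bottom plate: 180 × 20, A = 3 600 mm², y = 10 mm, Ī = 120 000 mm⁴.
Web plate: 12 × 190, A = 2 280 mm², y = 115 mm, Ī = 6 859 000 mm⁴.
Top plate: 160 × 24, A = 3 840 mm², y = 222 mm, Ī = 184 320 mm⁴.
Hole (subtracted): ⌀10, A = 78.54 mm², y = 222 mm, Ī = 490.9 mm⁴.
Centroid: ȳ = ΣA·y / ΣA = 117.5 mm.
Transfer each piece to the centroidal x-axis using Ī + A·d² with d = y − 117.5:
  bottom plate: d = -107.5 mm → contributes +41 752 416 mm⁴
  web plate: d = -2.539 mm → contributes +6 873 694 mm⁴
  top plate: d = 104.5 mm → contributes +42 087 071 mm⁴
  hole: d = 104.5 mm → contributes −857 531 mm⁴
Total I = 89 855 650 mm⁴.

Ix ≈ 9.0 × 10⁷ mm⁴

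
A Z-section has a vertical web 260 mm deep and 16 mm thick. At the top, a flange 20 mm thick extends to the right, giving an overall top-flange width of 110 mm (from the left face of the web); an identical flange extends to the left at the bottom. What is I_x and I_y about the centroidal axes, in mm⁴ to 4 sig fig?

I_x ≈ 7.770 × 10⁷ mm⁴, I_y ≈ 1.423 × 10⁷ mm⁴

Split into non-overlapping primitives; take the origin at the lower-left of the bounding box.
Web: 16 × 260, A = 4 160 mm², y = 130 mm, Ī = 23 434 667 mm⁴.
Top flange (beyond web): 94 × 20, A = 1 880 mm², y = 250 mm, Ī = 62666.7 mm⁴.
Bottom flange (beyond web): 94 × 20, A = 1 880 mm², y = 10 mm, Ī = 62666.7 mm⁴.
Centroid: ȳ = ΣA·y / ΣA = 130 mm.
Transfer each piece to the centroidal x-axis using Ī + A·d² with d = y − 130:
  web: d = 0 mm → contributes +23 434 667 mm⁴
  top flange (beyond web): d = 120 mm → contributes +27 134 667 mm⁴
  bottom flange (beyond web): d = -120 mm → contributes +27 134 667 mm⁴
Total I = 77 704 000 mm⁴.
For the y-axis: x̄ = 102 mm.
Repeating about the centroidal y-axis gives I_y = 14 231 360 mm⁴.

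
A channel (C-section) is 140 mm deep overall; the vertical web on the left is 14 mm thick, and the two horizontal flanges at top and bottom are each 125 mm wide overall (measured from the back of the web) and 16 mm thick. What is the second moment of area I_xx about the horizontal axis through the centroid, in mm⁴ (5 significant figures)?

I_xx ≈ 1.6931 × 10⁷ mm⁴

Split into non-overlapping primitives; take the origin at the lower-left of the bounding box.
Web: 14 × 140, A = 1 960 mm², y = 70 mm, Ī = 3 201 333 mm⁴.
Top flange (beyond web): 111 × 16, A = 1 776 mm², y = 132 mm, Ī = 37 888 mm⁴.
Bottom flange (beyond web): 111 × 16, A = 1 776 mm², y = 8 mm, Ī = 37 888 mm⁴.
By symmetry the centroid is at mid-height, ȳ = 70 mm.
Transfer each piece to the horizontal axis through the centroid using Ī + A·d² with d = y − 70:
  web: d = 0 mm → contributes +3 201 333 mm⁴
  top flange (beyond web): d = 62 mm → contributes +6 864 832 mm⁴
  bottom flange (beyond web): d = -62 mm → contributes +6 864 832 mm⁴
Total I = 16 930 997 mm⁴.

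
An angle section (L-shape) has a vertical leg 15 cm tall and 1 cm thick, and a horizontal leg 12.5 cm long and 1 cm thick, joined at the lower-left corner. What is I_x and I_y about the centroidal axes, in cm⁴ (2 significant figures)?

I_x ≈ 600 cm⁴, I_y ≈ 380 cm⁴

Split into non-overlapping primitives; take the origin at the lower-left of the bounding box.
Vertical leg: 1 × 15, A = 15 cm², y = 7.5 cm, Ī = 281.3 cm⁴.
Horizontal leg (remainder): 11.5 × 1, A = 11.5 cm², y = 0.5 cm, Ī = 0.9583 cm⁴.
Centroid: ȳ = ΣA·y / ΣA = 4.462 cm.
Transfer each piece to the centroidal x-axis using Ī + A·d² with d = y − 4.462:
  vertical leg: d = 3.038 cm → contributes +419.7 cm⁴
  horizontal leg (remainder): d = -3.962 cm → contributes +181.5 cm⁴
Total I = 601.2 cm⁴.
For the y-axis: x̄ = 3.212 cm.
Repeating about the centroidal y-axis gives I_y = 382.3 cm⁴.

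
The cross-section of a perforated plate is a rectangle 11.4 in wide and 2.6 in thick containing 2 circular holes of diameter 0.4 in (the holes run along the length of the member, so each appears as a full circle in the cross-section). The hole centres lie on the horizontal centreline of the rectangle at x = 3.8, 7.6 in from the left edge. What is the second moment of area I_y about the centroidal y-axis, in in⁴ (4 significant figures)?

I_y ≈ 320.1 in⁴

Treat the section as a set of non-overlapping primitives; coordinates are from the bounding-box lower-left.
Plate: 11.4 × 2.6, A = 29.64 in², x = 5.7 in, Ī = 321.001 in⁴.
Hole 1 (subtracted): ⌀0.4, A = 0.125664 in², x = 3.8 in, Ī = 0.00125664 in⁴.
Hole 2 (subtracted): ⌀0.4, A = 0.125664 in², x = 7.6 in, Ī = 0.00125664 in⁴.
By symmetry the centroid is at mid-width, x̄ = 5.7 in.
Transfer each piece to the centroidal y-axis using Ī + A·d² with d = x − 5.7:
  plate: d = 0 in → contributes +321.001 in⁴
  hole 1: d = -1.9 in → contributes −0.454903 in⁴
  hole 2: d = 1.9 in → contributes −0.454903 in⁴
Total I = 320.091 in⁴.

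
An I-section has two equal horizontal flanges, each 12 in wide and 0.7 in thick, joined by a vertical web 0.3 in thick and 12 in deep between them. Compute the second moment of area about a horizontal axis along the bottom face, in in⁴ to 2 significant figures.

I_base ≈ 1600 in⁴

Split into non-overlapping primitives; take the origin at the lower-left of the bounding box.
Bottom flange: 12 × 0.7, A = 8.4 in², y = 0.35 in, Ī = 0.343 in⁴.
Web: 0.3 × 12, A = 3.6 in², y = 6.7 in, Ī = 43.2 in⁴.
Top flange: 12 × 0.7, A = 8.4 in², y = 13.05 in, Ī = 0.343 in⁴.
Transfer each piece to a horizontal axis along the bottom face using Ī + A·d² with d = y − 0:
  bottom flange: d = 0.35 in → contributes +1.372 in⁴
  web: d = 6.7 in → contributes +204.8 in⁴
  top flange: d = 13.05 in → contributes +1 431 in⁴
Total I = 1 637 in⁴.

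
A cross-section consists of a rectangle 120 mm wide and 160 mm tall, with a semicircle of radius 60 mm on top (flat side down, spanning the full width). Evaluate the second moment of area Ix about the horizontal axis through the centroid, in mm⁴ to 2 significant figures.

Ix ≈ 9.1 × 10⁷ mm⁴

Break the section into simple shapes (no overlaps), measuring from the bottom-left corner of the bounding box.
Rectangular body: 120 × 160, A = 19 200 mm², y = 80 mm, Ī = 40 960 000 mm⁴.
Semicircular cap: semicircle r = 60, A = 5 655 mm², y = 185.5 mm, Ī = 1 422 450 mm⁴.
Centroid: ȳ = ΣA·y / ΣA = 104 mm.
Transfer each piece to the horizontal axis through the centroid using Ī + A·d² with d = y − 104:
  rectangular body: d = -23.99 mm → contributes +52 014 474 mm⁴
  semicircular cap: d = 81.47 mm → contributes +38 955 767 mm⁴
Total I = 90 970 242 mm⁴.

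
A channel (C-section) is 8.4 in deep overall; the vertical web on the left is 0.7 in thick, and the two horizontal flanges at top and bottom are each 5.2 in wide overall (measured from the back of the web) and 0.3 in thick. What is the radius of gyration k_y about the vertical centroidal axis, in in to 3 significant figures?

k_y ≈ 1.42 in

Break the section into simple shapes (no overlaps), measuring from the bottom-left corner of the bounding box.
Web: 0.7 × 8.4, A = 5.88 in², x = 0.35 in, Ī = 0.2401 in⁴.
Top flange (beyond web): 4.5 × 0.3, A = 1.35 in², x = 2.95 in, Ī = 2.2781 in⁴.
Bottom flange (beyond web): 4.5 × 0.3, A = 1.35 in², x = 2.95 in, Ī = 2.2781 in⁴.
Centroid: x̄ = ΣA·x / ΣA = 1.1682 in.
Transfer each piece to the vertical centroidal axis using Ī + A·d² with d = x − 1.1682:
  web: d = -0.81818 in → contributes +4.1763 in⁴
  top flange (beyond web): d = 1.7818 in → contributes +6.5642 in⁴
  bottom flange (beyond web): d = 1.7818 in → contributes +6.5642 in⁴
Total I = 17.305 in⁴.
Radius of gyration: k = √(I/A) = √(17.305 / 8.58) = 1.4202 in.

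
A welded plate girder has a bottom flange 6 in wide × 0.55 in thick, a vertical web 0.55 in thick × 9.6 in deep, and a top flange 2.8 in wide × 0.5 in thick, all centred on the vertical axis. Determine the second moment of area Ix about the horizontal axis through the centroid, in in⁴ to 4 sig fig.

Decompose the section into non-overlapping parts with the origin at the bottom-left of its bounding rectangle.
Bottom plate: 6 × 0.55, A = 3.3 in², y = 0.275 in, Ī = 0.0831875 in⁴.
Web plate: 0.55 × 9.6, A = 5.28 in², y = 5.35 in, Ī = 40.5504 in⁴.
Top plate: 2.8 × 0.5, A = 1.4 in², y = 10.4 in, Ī = 0.0291667 in⁴.
Centroid: ȳ = ΣA·y / ΣA = 4.38031 in.
Transfer each piece to the horizontal axis through the centroid using Ī + A·d² with d = y − 4.38031:
  bottom plate: d = -4.10531 in → contributes +55.7 in⁴
  web plate: d = 0.969689 in → contributes +45.5152 in⁴
  top plate: d = 6.01969 in → contributes +50.7605 in⁴
Total I = 151.976 in⁴.

Ix ≈ 152.0 in⁴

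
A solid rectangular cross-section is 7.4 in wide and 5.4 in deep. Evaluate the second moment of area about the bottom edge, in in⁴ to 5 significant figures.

The section: 7.4 × 5.4, A = 39.96 in², y = 2.7 in, Ī = 97.1028 in⁴.
Transfer it to the bottom edge using Ī + A·d² with d = y − 0:
  the section: d = 2.7 in → contributes +388.4112 in⁴
Total I = 388.4112 in⁴.

I_base ≈ 388.41 in⁴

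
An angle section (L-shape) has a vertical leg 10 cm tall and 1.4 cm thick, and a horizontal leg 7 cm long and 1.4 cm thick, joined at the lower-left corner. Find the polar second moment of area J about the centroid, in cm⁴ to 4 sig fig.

Treat the section as a set of non-overlapping primitives; coordinates are from the bounding-box lower-left.
Vertical leg: 1.4 × 10, A = 14 cm², y = 5 cm, Ī = 116.667 cm⁴.
Horizontal leg (remainder): 5.6 × 1.4, A = 7.84 cm², y = 0.7 cm, Ī = 1.28053 cm⁴.
Centroid: ȳ = ΣA·y / ΣA = 3.45641 cm.
Transfer each piece to the centroidal x-axis using Ī + A·d² with d = y − 3.45641:
  vertical leg: d = 1.54359 cm → contributes +150.024 cm⁴
  horizontal leg (remainder): d = -2.75641 cm → contributes +60.8473 cm⁴
Total I = 210.871 cm⁴.
For the y-axis: x̄ = 1.95641 cm.
Repeating about the centroidal y-axis gives I_y = 84.3393 cm⁴.
Polar second moment: J = I_x + I_y = 295.211 cm⁴.

J ≈ 295.2 cm⁴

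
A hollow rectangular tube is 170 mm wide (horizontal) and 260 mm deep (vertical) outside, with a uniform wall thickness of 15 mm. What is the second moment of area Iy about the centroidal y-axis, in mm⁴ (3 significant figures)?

Iy ≈ 5.39 × 10⁷ mm⁴

Decompose the section into non-overlapping parts with the origin at the bottom-left of its bounding rectangle.
Outer rectangle: 170 × 260, A = 44 200 mm², x = 85 mm, Ī = 106 448 333 mm⁴.
Inner void (subtracted): 140 × 230, A = 32 200 mm², x = 85 mm, Ī = 52 593 333 mm⁴.
By symmetry the centroid is at mid-width, x̄ = 85 mm.
All pieces are centred on the centroidal y-axis, so I = ΣĪ (holes subtracted) = 53 855 000 mm⁴.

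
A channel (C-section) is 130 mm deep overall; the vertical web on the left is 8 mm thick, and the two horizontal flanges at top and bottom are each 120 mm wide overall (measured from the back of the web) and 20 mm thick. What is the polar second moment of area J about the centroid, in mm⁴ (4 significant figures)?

J ≈ 2.289 × 10⁷ mm⁴

Treat the section as a set of non-overlapping primitives; coordinates are from the bounding-box lower-left.
Web: 8 × 130, A = 1 040 mm², y = 65 mm, Ī = 1 464 667 mm⁴.
Top flange (beyond web): 112 × 20, A = 2 240 mm², y = 120 mm, Ī = 74666.7 mm⁴.
Bottom flange (beyond web): 112 × 20, A = 2 240 mm², y = 10 mm, Ī = 74666.7 mm⁴.
By symmetry the centroid is at mid-height, ȳ = 65 mm.
Transfer each piece to the centroidal x-axis using Ī + A·d² with d = y − 65:
  web: d = 0 mm → contributes +1 464 667 mm⁴
  top flange (beyond web): d = 55 mm → contributes +6 850 667 mm⁴
  bottom flange (beyond web): d = -55 mm → contributes +6 850 667 mm⁴
Total I = 15 166 000 mm⁴.
For the y-axis: x̄ = 52.6957 mm.
Repeating about the centroidal y-axis gives I_y = 7 727 249 mm⁴.
Polar second moment: J = I_x + I_y = 22 893 249 mm⁴.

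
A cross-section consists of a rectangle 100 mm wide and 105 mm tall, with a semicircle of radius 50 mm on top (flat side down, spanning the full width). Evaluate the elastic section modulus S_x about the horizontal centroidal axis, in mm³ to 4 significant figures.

S_x ≈ 3.138 × 10⁵ mm³

Split into non-overlapping primitives; take the origin at the lower-left of the bounding box.
Rectangular body: 100 × 105, A = 10 500 mm², y = 52.5 mm, Ī = 9 646 875 mm⁴.
Semicircular cap: semicircle r = 50, A = 3926.99 mm², y = 126.221 mm, Ī = 685 981 mm⁴.
Centroid: ȳ = ΣA·y / ΣA = 72.5666 mm.
Transfer each piece to the horizontal centroidal axis using Ī + A·d² with d = y − 72.5666:
  rectangular body: d = -20.0666 mm → contributes +13 874 885 mm⁴
  semicircular cap: d = 53.6541 mm → contributes +11 990 846 mm⁴
Total I = 25 865 731 mm⁴.
Extreme fibre distance c = 82.4334 mm; S = I/c = 313 777 mm³.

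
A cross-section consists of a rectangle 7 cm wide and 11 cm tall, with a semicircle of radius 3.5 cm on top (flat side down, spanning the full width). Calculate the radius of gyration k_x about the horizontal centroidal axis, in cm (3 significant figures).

k_x ≈ 4.01 cm

Split into non-overlapping primitives; take the origin at the lower-left of the bounding box.
Rectangular body: 7 × 11, A = 77 cm², y = 5.5 cm, Ī = 776.42 cm⁴.
Semicircular cap: semicircle r = 3.5, A = 19.242 cm², y = 12.485 cm, Ī = 16.47 cm⁴.
Centroid: ȳ = ΣA·y / ΣA = 6.8966 cm.
Transfer each piece to the horizontal centroidal axis using Ī + A·d² with d = y − 6.8966:
  rectangular body: d = -1.3966 cm → contributes +926.61 cm⁴
  semicircular cap: d = 5.5888 cm → contributes +617.5 cm⁴
Total I = 1544.1 cm⁴.
Radius of gyration: k = √(I/A) = √(1544.1 / 96.242) = 4.0055 cm.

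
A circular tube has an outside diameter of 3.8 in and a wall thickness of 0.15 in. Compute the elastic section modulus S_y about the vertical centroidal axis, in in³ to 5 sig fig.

Break the section into simple shapes (no overlaps), measuring from the bottom-left corner of the bounding box.
Outer circle: ⌀3.8, A = 11.34115 in², x = 1.9 in, Ī = 10.23539 in⁴.
Bore (subtracted): ⌀3.5, A = 9.621128 in², x = 1.9 in, Ī = 7.366176 in⁴.
By symmetry the centroid is at mid-width, x̄ = 1.9 in.
All pieces are centred on the vertical centroidal axis, so I = ΣĪ (holes subtracted) = 2.869212 in⁴.
Extreme fibre distance c = 1.9 in; S = I/c = 1.510111 in³.

S_y ≈ 1.5101 in³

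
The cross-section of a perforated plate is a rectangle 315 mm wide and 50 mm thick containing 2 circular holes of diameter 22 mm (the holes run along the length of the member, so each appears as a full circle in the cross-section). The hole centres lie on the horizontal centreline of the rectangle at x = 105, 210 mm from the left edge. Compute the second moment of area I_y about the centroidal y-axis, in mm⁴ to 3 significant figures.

I_y ≈ 1.28 × 10⁸ mm⁴

Split into non-overlapping primitives; take the origin at the lower-left of the bounding box.
Plate: 315 × 50, A = 15 750 mm², x = 157.5 mm, Ī = 130 232 813 mm⁴.
Hole 1 (subtracted): ⌀22, A = 380.13 mm², x = 105 mm, Ī = 11 499 mm⁴.
Hole 2 (subtracted): ⌀22, A = 380.13 mm², x = 210 mm, Ī = 11 499 mm⁴.
By symmetry the centroid is at mid-width, x̄ = 157.5 mm.
Transfer each piece to the centroidal y-axis using Ī + A·d² with d = x − 157.5:
  plate: d = 0 mm → contributes +130 232 813 mm⁴
  hole 1: d = -52.5 mm → contributes −1 059 240 mm⁴
  hole 2: d = 52.5 mm → contributes −1 059 240 mm⁴
Total I = 128 114 333 mm⁴.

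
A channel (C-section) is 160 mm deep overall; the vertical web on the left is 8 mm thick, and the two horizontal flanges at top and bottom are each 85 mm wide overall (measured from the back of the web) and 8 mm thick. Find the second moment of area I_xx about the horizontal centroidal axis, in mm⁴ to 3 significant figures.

I_xx ≈ 9.85 × 10⁶ mm⁴

Split into non-overlapping primitives; take the origin at the lower-left of the bounding box.
Web: 8 × 160, A = 1 280 mm², y = 80 mm, Ī = 2 730 667 mm⁴.
Top flange (beyond web): 77 × 8, A = 616 mm², y = 156 mm, Ī = 3285.3 mm⁴.
Bottom flange (beyond web): 77 × 8, A = 616 mm², y = 4 mm, Ī = 3285.3 mm⁴.
By symmetry the centroid is at mid-height, ȳ = 80 mm.
Transfer each piece to the horizontal centroidal axis using Ī + A·d² with d = y − 80:
  web: d = 0 mm → contributes +2 730 667 mm⁴
  top flange (beyond web): d = 76 mm → contributes +3 561 301 mm⁴
  bottom flange (beyond web): d = -76 mm → contributes +3 561 301 mm⁴
Total I = 9 853 269 mm⁴.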